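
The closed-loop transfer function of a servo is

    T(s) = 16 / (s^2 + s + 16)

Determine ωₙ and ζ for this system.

ωₙ = 4 rad/s, ζ = 0.125

Compare the denominator to the standard form s^2 + 2ζωₙs + ωₙ².
ωₙ² = 16, so ωₙ = 4 rad/s.
2ζωₙ = 1, so ζ = 1/(2·4) = 0.125.
With ζ = 0.125 the response is underdamped.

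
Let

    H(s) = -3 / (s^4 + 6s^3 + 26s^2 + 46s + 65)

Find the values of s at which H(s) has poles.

s = -1 + 2j, -1 - 2j, -2 + 3j, -2 - 3j

The poles are the roots of the denominator s^4 + 6s^3 + 26s^2 + 46s + 65 = 0.
No real roots exist; factor into two real quadratics: (s^2 + 2s + 5)(s^2 + 4s + 13) = 0.
Each quadratic gives a conjugate pair via the quadratic formula.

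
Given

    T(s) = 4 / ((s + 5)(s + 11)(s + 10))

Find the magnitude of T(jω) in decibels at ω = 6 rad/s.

Substitute s = j6: numerator = 4, denominator = -386 + j1074.
|T(j6)| = |4| / |-386 + j1074| = 4 / 1141.3 ≈ 0.003505.
In decibels: 20·log₁₀(0.003505) ≈ -49.1 dB.

|T(j6)|_dB ≈ -49.1 dB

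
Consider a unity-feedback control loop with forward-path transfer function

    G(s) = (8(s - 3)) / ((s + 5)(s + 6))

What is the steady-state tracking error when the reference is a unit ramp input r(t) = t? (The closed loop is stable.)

G(s) has no poles at the origin.
This is a Type 0 system; Kv = lim_{s→0} s·G(s) = 0, so the steady-state error for a ramp input is infinite.

e_ss = ∞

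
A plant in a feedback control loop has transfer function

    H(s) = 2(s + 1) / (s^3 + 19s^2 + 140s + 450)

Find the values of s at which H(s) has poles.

The poles are the roots of the denominator s^3 + 19s^2 + 140s + 450 = 0.
Trying s = -9: the polynomial evaluates to 0, so (s + 9) is a factor.
Dividing out leaves s^2 + 10s + 50 = 0.
The quadratic formula then gives s = -5 ± 5j.

s = -5 ± 5j, -9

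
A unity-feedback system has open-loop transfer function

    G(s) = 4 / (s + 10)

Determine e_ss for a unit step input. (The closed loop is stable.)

e_ss = 0.7143

G(s) has no poles at the origin.
This is a Type 0 system. Kp = lim_{s→0} G(s) = 4/10 = 2/5.
e_ss = 1/(1 + Kp) = 1/(1 + 2/5) = 5/7 ≈ 0.7143.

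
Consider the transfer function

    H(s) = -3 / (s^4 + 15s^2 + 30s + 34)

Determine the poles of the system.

The poles are the roots of the denominator s^4 + 15s^2 + 30s + 34 = 0.
No real roots exist; factor into two real quadratics: (s^2 - 2s + 17)(s^2 + 2s + 2) = 0.
Each quadratic gives a conjugate pair via the quadratic formula.

s = 1 ± 4j, -1 ± j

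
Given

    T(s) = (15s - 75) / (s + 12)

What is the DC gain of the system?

T(0) = -25/4 ≈ -6.250

Set s = 0: T(0) = (-75) / (12) = -25/4.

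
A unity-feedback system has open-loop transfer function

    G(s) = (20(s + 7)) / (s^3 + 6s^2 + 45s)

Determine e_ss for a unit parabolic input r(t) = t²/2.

e_ss = ∞

G(s) has one pole at the origin.
This is a Type 1 system; Ka = lim_{s→0} s^2·G(s) = 0, so the steady-state error for a parabola input is infinite.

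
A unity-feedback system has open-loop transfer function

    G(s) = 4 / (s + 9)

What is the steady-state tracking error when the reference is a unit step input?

e_ss = 0.6923

G(s) has no poles at the origin.
This is a Type 0 system. Kp = lim_{s→0} G(s) = 4/9.
e_ss = 1/(1 + Kp) = 1/(1 + 4/9) = 9/13 ≈ 0.6923.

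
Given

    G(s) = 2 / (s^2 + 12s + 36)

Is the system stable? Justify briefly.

The denominator s^2 + 12s + 36 factors as (s + 6)^2, giving poles at s = -6, -6.
Since all poles lie strictly in the left half-plane, the system is stable.

stable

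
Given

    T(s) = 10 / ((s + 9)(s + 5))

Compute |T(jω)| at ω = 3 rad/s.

|T(j3)| ≈ 0.1808

Substitute s = j3: numerator = 10, denominator = 36 + j42.
|T(j3)| = |10| / |36 + j42| = 10 / 55.317 ≈ 0.1808.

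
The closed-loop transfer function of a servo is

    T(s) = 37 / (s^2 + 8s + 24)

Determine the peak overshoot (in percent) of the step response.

%OS ≈ 1.18%

Comparing s^2 + 8s + 24 to s^2 + 2ζωₙs + ωₙ²: ωₙ = √24 ≈ 4.899 rad/s and ζ = 8/(2·√24) ≈ 0.8165.
%OS = 100·exp(−πζ/√(1−ζ²)) = 100·exp(−π·0.8165/√(1−0.8165²)) ≈ 1.18%.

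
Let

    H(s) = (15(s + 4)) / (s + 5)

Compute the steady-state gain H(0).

At s = 0 each factor (s + a) contributes a and each (s^2 + bs + c) contributes c.
H(0) = 15·(4) / ((5)) = 60/5 = 12.

H(0) = 12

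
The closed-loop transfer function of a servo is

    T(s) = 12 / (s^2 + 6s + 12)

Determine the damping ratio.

ζ ≈ 0.8660

Compare the denominator to the standard form s^2 + 2ζωₙs + ωₙ².
ωₙ² = 12, so ωₙ = √12 ≈ 3.464 rad/s.
2ζωₙ = 6, so ζ = 6/(2·√12) ≈ 0.8660.
With ζ = 0.8660 the response is underdamped.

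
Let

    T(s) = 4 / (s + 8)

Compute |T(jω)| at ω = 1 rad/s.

Substitute s = j1: numerator = 4, denominator = 8 + j1.
|T(j1)| = |4| / |8 + j1| = 4 / 8.0623 ≈ 0.4961.

|T(j1)| ≈ 0.4961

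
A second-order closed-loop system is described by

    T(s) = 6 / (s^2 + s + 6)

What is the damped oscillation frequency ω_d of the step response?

ω_d ≈ 2.398 rad/s

Comparing s^2 + s + 6 to s^2 + 2ζωₙs + ωₙ²: ωₙ = √6 ≈ 2.449 rad/s and ζ = 1/(2·√6) ≈ 0.2041.
ζωₙ = 1/2 = 0.5, so ω_d = ωₙ√(1−ζ²) = √(ωₙ² − (ζωₙ)²) = √(6 − 0.5²) = √5.75 ≈ 2.398 rad/s.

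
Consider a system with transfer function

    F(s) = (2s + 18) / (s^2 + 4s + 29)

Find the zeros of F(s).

Set the numerator to zero: 2s + 18 = 0, i.e. 2·(s + 9) = 0.
So s = -9.

s = -9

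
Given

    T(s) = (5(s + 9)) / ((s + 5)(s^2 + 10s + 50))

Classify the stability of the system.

The poles can be read from the denominator factors: s = -5, -5 + 5j, -5 - 5j.
Since all poles lie strictly in the left half-plane, the system is stable.

stable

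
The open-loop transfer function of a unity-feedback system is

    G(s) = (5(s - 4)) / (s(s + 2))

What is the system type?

The denominator has 1 factor of s at the origin (free integrator), so this is a Type 1 system.

Type 1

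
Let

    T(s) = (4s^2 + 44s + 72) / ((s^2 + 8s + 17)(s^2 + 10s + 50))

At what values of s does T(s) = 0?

s = -2, -9

Set the numerator to zero: 4s^2 + 44s + 72 = 0, i.e. 4·(s^2 + 11s + 18) = 0.
Factoring: (s + 2)(s + 9) = 0.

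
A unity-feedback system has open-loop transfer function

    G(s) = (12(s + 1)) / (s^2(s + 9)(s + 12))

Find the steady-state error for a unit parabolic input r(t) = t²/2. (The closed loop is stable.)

G(s) has 2 poles at the origin.
This is a Type 2 system. Ka = lim_{s→0} s^2·G(s) = 12/108 = 1/9.
e_ss = 1/Ka = 1/(1/9) = 9.

e_ss = 9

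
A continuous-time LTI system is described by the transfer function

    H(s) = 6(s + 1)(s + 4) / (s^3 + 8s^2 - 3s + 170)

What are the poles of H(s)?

The poles are the roots of the denominator s^3 + 8s^2 - 3s + 170 = 0.
Trying s = -10: the polynomial evaluates to 0, so (s + 10) is a factor.
Dividing out leaves s^2 - 2s + 17 = 0.
The quadratic formula then gives s = 1 ± 4j.

s = 1 + 4j, 1 - 4j, -10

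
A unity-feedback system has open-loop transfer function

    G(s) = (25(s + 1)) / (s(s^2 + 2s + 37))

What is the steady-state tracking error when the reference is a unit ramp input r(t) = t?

G(s) has one pole at the origin.
This is a Type 1 system. Kv = lim_{s→0} s·G(s) = 25/37.
e_ss = 1/Kv = 1/(25/37) = 37/25 ≈ 1.480.

e_ss = 1.480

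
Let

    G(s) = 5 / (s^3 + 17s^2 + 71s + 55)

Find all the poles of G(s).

s = -5, -11, -1

The poles are the roots of the denominator s^3 + 17s^2 + 71s + 55 = 0.
Trying s = -5: the polynomial evaluates to 0, so (s + 5) is a factor.
Dividing out leaves s^2 + 12s + 11 = 0.
Factoring the quadratic: (s + 11)(s + 1) = 0.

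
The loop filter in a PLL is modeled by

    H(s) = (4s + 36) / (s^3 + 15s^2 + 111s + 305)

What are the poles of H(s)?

s = -5 ± 6j, -5

The poles are the roots of the denominator s^3 + 15s^2 + 111s + 305 = 0.
Trying s = -5: the polynomial evaluates to 0, so (s + 5) is a factor.
Dividing out leaves s^2 + 10s + 61 = 0.
The quadratic formula then gives s = -5 ± 6j.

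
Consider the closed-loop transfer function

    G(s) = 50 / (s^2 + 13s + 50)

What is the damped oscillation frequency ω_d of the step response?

ω_d ≈ 2.784 rad/s

Comparing s^2 + 13s + 50 to s^2 + 2ζωₙs + ωₙ²: ωₙ = √50 ≈ 7.071 rad/s and ζ = 13/(2·√50) ≈ 0.9192.
ζωₙ = 13/2 = 6.5, so ω_d = ωₙ√(1−ζ²) = √(ωₙ² − (ζωₙ)²) = √(50 − 6.5²) = √7.75 ≈ 2.784 rad/s.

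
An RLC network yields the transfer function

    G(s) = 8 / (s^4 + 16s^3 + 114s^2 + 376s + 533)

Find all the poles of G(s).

s = -3 + 2j, -3 - 2j, -5 + 4j, -5 - 4j

The poles are the roots of the denominator s^4 + 16s^3 + 114s^2 + 376s + 533 = 0.
No real roots exist; factor into two real quadratics: (s^2 + 6s + 13)(s^2 + 10s + 41) = 0.
Each quadratic gives a conjugate pair via the quadratic formula.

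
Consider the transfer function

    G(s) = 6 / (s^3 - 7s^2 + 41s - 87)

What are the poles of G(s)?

s = 2 ± 5j, 3

The poles are the roots of the denominator s^3 - 7s^2 + 41s - 87 = 0.
Trying s = 3: the polynomial evaluates to 0, so (s - 3) is a factor.
Dividing out leaves s^2 - 4s + 29 = 0.
The quadratic formula then gives s = 2 ± 5j.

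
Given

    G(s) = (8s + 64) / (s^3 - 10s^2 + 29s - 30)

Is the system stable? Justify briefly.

The denominator s^3 - 10s^2 + 29s - 30 factors as (s^2 - 4s + 5)(s - 6), giving poles at s = 2 + j, 2 - j, 6.
Since the pole(s) at s = 2 ± j, 6 lie in the right half-plane, the system is unstable.

unstable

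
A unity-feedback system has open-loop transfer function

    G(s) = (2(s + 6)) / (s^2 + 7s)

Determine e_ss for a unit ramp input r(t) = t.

e_ss = 0.5833

G(s) has one pole at the origin.
This is a Type 1 system. Kv = lim_{s→0} s·G(s) = 12/7.
e_ss = 1/Kv = 1/(12/7) = 7/12 ≈ 0.5833.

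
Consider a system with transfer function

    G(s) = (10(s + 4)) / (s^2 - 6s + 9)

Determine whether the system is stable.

The denominator s^2 - 6s + 9 factors as (s - 3)^2, giving poles at s = 3, 3.
Since the pole(s) at s = 3, 3 lie in the right half-plane, the system is unstable.

unstable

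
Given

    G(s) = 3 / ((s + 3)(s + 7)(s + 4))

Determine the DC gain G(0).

G(0) = 1/28 ≈ 0.03571

At s = 0 each factor (s + a) contributes a and each (s^2 + bs + c) contributes c.
G(0) = 3·1 / ((3) · (7) · (4)) = 3/84 = 1/28.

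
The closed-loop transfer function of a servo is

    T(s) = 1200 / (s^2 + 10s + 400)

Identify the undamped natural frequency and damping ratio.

Compare the denominator to the standard form s^2 + 2ζωₙs + ωₙ².
ωₙ² = 400, so ωₙ = 20 rad/s.
2ζωₙ = 10, so ζ = 10/(2·20) = 0.25.

ωₙ = 20 rad/s, ζ = 0.25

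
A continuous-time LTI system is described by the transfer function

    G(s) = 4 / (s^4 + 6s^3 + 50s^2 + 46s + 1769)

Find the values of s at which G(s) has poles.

The poles are the roots of the denominator s^4 + 6s^3 + 50s^2 + 46s + 1769 = 0.
No real roots exist; factor into two real quadratics: (s^2 - 4s + 29)(s^2 + 10s + 61) = 0.
Each quadratic gives a conjugate pair via the quadratic formula.

s = 2 ± 5j, -5 ± 6j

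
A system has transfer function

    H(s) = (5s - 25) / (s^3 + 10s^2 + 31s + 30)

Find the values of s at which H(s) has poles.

The poles are the roots of the denominator s^3 + 10s^2 + 31s + 30 = 0.
Trying s = -3: the polynomial evaluates to 0, so (s + 3) is a factor.
Dividing out leaves s^2 + 7s + 10 = 0.
Factoring the quadratic: (s + 2)(s + 5) = 0.

s = -3, -2, -5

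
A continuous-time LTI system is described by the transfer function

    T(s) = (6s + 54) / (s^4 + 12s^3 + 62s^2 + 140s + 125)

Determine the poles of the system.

The poles are the roots of the denominator s^4 + 12s^3 + 62s^2 + 140s + 125 = 0.
No real roots exist; factor into two real quadratics: (s^2 + 4s + 5)(s^2 + 8s + 25) = 0.
Each quadratic gives a conjugate pair via the quadratic formula.

s = -2 + j, -2 - j, -4 + 3j, -4 - 3j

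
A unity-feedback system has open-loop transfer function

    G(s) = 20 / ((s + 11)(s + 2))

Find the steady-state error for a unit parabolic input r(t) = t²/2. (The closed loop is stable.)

G(s) has no poles at the origin.
This is a Type 0 system; Ka = lim_{s→0} s^2·G(s) = 0, so the steady-state error for a parabola input is infinite.

e_ss = ∞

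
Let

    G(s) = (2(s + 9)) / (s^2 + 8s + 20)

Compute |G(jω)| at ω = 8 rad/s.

|G(j8)| ≈ 0.3101

Substitute s = j8: numerator = 18 + j16, denominator = -44 + j64.
|G(j8)| = |18 + j16| / |-44 + j64| = 24.083 / 77.666 ≈ 0.3101.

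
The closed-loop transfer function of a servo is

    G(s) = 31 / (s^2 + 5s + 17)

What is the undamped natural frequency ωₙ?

Compare the denominator to the standard form s^2 + 2ζωₙs + ωₙ².
ωₙ² = 17, so ωₙ = √17 ≈ 4.123 rad/s.

ωₙ ≈ 4.123 rad/s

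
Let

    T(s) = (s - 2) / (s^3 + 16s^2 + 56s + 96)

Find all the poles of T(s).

s = -2 ± 2j, -12

The poles are the roots of the denominator s^3 + 16s^2 + 56s + 96 = 0.
Trying s = -12: the polynomial evaluates to 0, so (s + 12) is a factor.
Dividing out leaves s^2 + 4s + 8 = 0.
The quadratic formula then gives s = -2 ± 2j.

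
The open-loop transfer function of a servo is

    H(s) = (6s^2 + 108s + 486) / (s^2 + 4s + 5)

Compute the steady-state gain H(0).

Set s = 0: H(0) = (486) / (5) = 486/5.

H(0) = 486/5 ≈ 97.20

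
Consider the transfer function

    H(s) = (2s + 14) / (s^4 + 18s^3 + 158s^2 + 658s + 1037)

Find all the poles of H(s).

s = -4 ± j, -5 ± 6j

The poles are the roots of the denominator s^4 + 18s^3 + 158s^2 + 658s + 1037 = 0.
No real roots exist; factor into two real quadratics: (s^2 + 8s + 17)(s^2 + 10s + 61) = 0.
Each quadratic gives a conjugate pair via the quadratic formula.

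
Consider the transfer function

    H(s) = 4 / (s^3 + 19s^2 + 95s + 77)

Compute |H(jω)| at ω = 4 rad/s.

|H(j4)| ≈ 0.01028

Substitute s = j4: numerator = 4, denominator = -227 + j316.
|H(j4)| = |4| / |-227 + j316| = 4 / 389.08 ≈ 0.01028.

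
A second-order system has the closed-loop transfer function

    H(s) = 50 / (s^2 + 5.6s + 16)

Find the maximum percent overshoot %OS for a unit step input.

%OS ≈ 4.60%

Comparing s^2 + 5.6s + 16 to s^2 + 2ζωₙs + ωₙ²: ωₙ = 4 rad/s and ζ = 5.6/(2·4) = 0.7.
%OS = 100·exp(−πζ/√(1−ζ²)) = 100·exp(−π·0.7/√(1−0.7²)) ≈ 4.60%.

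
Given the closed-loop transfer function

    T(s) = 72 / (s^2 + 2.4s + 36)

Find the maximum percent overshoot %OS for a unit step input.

Comparing s^2 + 2.4s + 36 to s^2 + 2ζωₙs + ωₙ²: ωₙ = 6 rad/s and ζ = 2.4/(2·6) = 0.2.
%OS = 100·exp(−πζ/√(1−ζ²)) = 100·exp(−π·0.2/√(1−0.2²)) ≈ 52.7%.

%OS ≈ 52.7%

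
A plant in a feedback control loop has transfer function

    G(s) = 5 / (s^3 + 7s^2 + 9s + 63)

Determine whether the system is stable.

The denominator s^3 + 7s^2 + 9s + 63 factors as (s^2 + 9)(s + 7), giving poles at s = 3j, -3j, -7.
Since the simple pole(s) at s = 3j, -3j lie on the jω-axis with none in the right half-plane, the system is marginally stable.

marginally stable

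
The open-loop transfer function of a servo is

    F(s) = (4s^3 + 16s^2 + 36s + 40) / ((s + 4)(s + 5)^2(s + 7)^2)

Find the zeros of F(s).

s = -1 ± 2j, -2

Set the numerator to zero: 4s^3 + 16s^2 + 36s + 40 = 0, i.e. 4·(s^3 + 4s^2 + 9s + 10) = 0.
Factoring: (s^2 + 2s + 5)(s + 2) = 0.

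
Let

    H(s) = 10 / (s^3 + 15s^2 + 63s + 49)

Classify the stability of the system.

stable

The denominator s^3 + 15s^2 + 63s + 49 factors as (s + 1)(s + 7)^2, giving poles at s = -1, -7, -7.
Since all poles lie strictly in the left half-plane, the system is stable.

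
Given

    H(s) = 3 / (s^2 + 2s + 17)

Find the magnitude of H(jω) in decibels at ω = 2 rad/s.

|H(j2)|_dB ≈ -13.1 dB

Substitute s = j2: numerator = 3, denominator = 13 + j4.
|H(j2)| = |3| / |13 + j4| = 3 / 13.601 ≈ 0.2206.
In decibels: 20·log₁₀(0.2206) ≈ -13.1 dB.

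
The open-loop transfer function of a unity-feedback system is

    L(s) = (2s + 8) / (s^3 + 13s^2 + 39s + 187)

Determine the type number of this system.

The denominator has no factor of s at the origin — no free integrator — so this is a Type 0 system.

Type 0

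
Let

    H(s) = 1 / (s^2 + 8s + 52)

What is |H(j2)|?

Substitute s = j2: numerator = 1, denominator = 48 + j16.
|H(j2)| = |1| / |48 + j16| = 1 / 50.596 ≈ 0.01976.

|H(j2)| ≈ 0.01976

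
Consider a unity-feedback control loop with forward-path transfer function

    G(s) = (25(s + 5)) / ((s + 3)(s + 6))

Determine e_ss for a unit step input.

G(s) has no poles at the origin.
This is a Type 0 system. Kp = lim_{s→0} G(s) = 125/18.
e_ss = 1/(1 + Kp) = 1/(1 + 125/18) = 18/143 ≈ 0.1259.

e_ss = 0.1259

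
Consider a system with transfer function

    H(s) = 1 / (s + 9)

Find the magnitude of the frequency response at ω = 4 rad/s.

|H(j4)| ≈ 0.1015

Substitute s = j4: numerator = 1, denominator = 9 + j4.
|H(j4)| = |1| / |9 + j4| = 1 / 9.8489 ≈ 0.1015.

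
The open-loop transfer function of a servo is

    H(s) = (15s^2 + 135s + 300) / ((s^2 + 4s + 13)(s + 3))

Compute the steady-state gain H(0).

Set s = 0: H(0) = (300) / (39) = 100/13.

H(0) = 100/13 ≈ 7.692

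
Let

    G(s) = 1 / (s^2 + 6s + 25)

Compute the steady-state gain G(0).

At s = 0 each factor (s + a) contributes a and each (s^2 + bs + c) contributes c.
G(0) = 1·1 / ((25)) = 1/25 = 1/25.

G(0) = 1/25 ≈ 0.04000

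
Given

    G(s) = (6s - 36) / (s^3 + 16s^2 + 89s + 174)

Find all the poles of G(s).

The poles are the roots of the denominator s^3 + 16s^2 + 89s + 174 = 0.
Trying s = -6: the polynomial evaluates to 0, so (s + 6) is a factor.
Dividing out leaves s^2 + 10s + 29 = 0.
The quadratic formula then gives s = -5 ± 2j.

s = -5 ± 2j, -6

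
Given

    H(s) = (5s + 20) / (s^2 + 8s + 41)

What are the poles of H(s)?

s = -4 + 5j, -4 - 5j

The poles are the roots of the denominator s^2 + 8s + 41 = 0.
Using the quadratic formula: s = (-8 ± √(-100))/2 = -4 ± 5j.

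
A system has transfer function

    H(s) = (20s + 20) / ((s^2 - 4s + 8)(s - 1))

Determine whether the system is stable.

unstable

The poles can be read from the denominator factors: s = 2 ± 2j, 1.
Since the pole(s) at s = 2 ± 2j, 1 lie in the right half-plane, the system is unstable.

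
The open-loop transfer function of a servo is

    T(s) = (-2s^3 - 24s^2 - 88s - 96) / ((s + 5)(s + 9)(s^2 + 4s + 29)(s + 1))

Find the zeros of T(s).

Set the numerator to zero: -2s^3 - 24s^2 - 88s - 96 = 0, i.e. -2·(s^3 + 12s^2 + 44s + 48) = 0.
Factoring: (s + 6)(s + 2)(s + 4) = 0.

s = -6, -2, -4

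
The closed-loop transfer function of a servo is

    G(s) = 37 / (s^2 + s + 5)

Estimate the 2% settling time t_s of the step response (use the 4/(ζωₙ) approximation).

t_s ≈ 8 s

Comparing s^2 + s + 5 to s^2 + 2ζωₙs + ωₙ²: ωₙ = √5 ≈ 2.236 rad/s and ζ = 1/(2·√5) ≈ 0.2236.
ζωₙ = 1/2 = 0.5, so t_s ≈ 4/(ζωₙ) = 4/0.5 = 8 s.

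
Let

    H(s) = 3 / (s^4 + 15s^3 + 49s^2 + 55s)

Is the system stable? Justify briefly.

The denominator s^4 + 15s^3 + 49s^2 + 55s factors as s(s^2 + 4s + 5)(s + 11), giving poles at s = 0, -2 ± j, -11.
Since the simple pole(s) at s = 0 lie on the jω-axis with none in the right half-plane, the system is marginally stable.

marginally stable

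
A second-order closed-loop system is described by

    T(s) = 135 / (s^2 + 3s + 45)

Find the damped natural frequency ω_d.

Comparing s^2 + 3s + 45 to s^2 + 2ζωₙs + ωₙ²: ωₙ = √45 ≈ 6.708 rad/s and ζ = 3/(2·√45) ≈ 0.2236.
ζωₙ = 3/2 = 1.5, so ω_d = ωₙ√(1−ζ²) = √(ωₙ² − (ζωₙ)²) = √(45 − 1.5²) = √42.75 ≈ 6.538 rad/s.

ω_d ≈ 6.538 rad/s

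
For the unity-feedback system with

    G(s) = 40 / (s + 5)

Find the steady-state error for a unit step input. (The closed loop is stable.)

e_ss = 0.1111

G(s) has no poles at the origin.
This is a Type 0 system. Kp = lim_{s→0} G(s) = 40/5 = 8.
e_ss = 1/(1 + Kp) = 1/(1 + 8) = 1/9 ≈ 0.1111.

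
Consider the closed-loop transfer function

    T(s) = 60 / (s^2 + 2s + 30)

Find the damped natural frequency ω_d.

ω_d ≈ 5.385 rad/s

Comparing s^2 + 2s + 30 to s^2 + 2ζωₙs + ωₙ²: ωₙ = √30 ≈ 5.477 rad/s and ζ = 2/(2·√30) ≈ 0.1826.
ζωₙ = 2/2 = 1, so ω_d = ωₙ√(1−ζ²) = √(ωₙ² − (ζωₙ)²) = √(30 − 1²) = √29 ≈ 5.385 rad/s.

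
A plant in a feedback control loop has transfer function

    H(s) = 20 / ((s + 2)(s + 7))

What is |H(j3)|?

Substitute s = j3: numerator = 20, denominator = 5 + j27.
|H(j3)| = |20| / |5 + j27| = 20 / 27.459 ≈ 0.7284.

|H(j3)| ≈ 0.7284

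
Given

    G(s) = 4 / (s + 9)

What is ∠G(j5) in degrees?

At s = j5: numerator = 4, denominator = 9 + j5.
∠G = ∠num − ∠den = 0° − (29.055°) = -29.05°.

∠G(j5) ≈ -29.05°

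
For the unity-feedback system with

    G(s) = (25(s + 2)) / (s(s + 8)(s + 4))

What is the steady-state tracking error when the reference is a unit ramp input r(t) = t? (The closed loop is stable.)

G(s) has one pole at the origin.
This is a Type 1 system. Kv = lim_{s→0} s·G(s) = 50/32 = 25/16.
e_ss = 1/Kv = 1/(25/16) = 16/25 ≈ 0.6400.

e_ss = 0.6400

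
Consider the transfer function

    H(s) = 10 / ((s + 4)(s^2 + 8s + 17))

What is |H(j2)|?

|H(j2)| ≈ 0.1085

Substitute s = j2: numerator = 10, denominator = 20 + j90.
|H(j2)| = |10| / |20 + j90| = 10 / 92.195 ≈ 0.1085.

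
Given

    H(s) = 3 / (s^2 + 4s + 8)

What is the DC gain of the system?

Set s = 0: H(0) = (3) / (8) = 3/8.

H(0) = 3/8 ≈ 0.3750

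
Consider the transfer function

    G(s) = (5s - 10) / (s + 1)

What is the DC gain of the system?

Set s = 0: G(0) = (-10) / (1) = -10.

G(0) = -10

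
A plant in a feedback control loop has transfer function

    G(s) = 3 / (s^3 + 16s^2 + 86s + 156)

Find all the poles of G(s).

s = -5 + j, -5 - j, -6

The poles are the roots of the denominator s^3 + 16s^2 + 86s + 156 = 0.
Trying s = -6: the polynomial evaluates to 0, so (s + 6) is a factor.
Dividing out leaves s^2 + 10s + 26 = 0.
The quadratic formula then gives s = -5 ± 1j.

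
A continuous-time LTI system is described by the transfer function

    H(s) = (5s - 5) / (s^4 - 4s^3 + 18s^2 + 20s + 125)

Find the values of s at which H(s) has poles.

s = -1 ± 2j, 3 ± 4j

The poles are the roots of the denominator s^4 - 4s^3 + 18s^2 + 20s + 125 = 0.
No real roots exist; factor into two real quadratics: (s^2 + 2s + 5)(s^2 - 6s + 25) = 0.
Each quadratic gives a conjugate pair via the quadratic formula.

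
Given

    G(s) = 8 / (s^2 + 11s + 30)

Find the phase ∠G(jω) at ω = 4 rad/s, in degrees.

∠G(j4) ≈ -72.35°

At s = j4: numerator = 8, denominator = 14 + j44.
∠G = ∠num − ∠den = 0° − (72.350°) = -72.35°.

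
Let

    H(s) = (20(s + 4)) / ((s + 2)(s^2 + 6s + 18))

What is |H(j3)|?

Substitute s = j3: numerator = 80 + j60, denominator = -36 + j63.
|H(j3)| = |80 + j60| / |-36 + j63| = 100 / 72.560 ≈ 1.378.

|H(j3)| ≈ 1.378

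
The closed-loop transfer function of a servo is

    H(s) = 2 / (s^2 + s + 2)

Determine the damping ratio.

ζ ≈ 0.3536

Compare the denominator to the standard form s^2 + 2ζωₙs + ωₙ².
ωₙ² = 2, so ωₙ = √2 ≈ 1.414 rad/s.
2ζωₙ = 1, so ζ = 1/(2·√2) ≈ 0.3536.
With ζ = 0.3536 the response is underdamped.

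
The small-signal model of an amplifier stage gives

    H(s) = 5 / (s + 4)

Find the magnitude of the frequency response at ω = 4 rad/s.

Substitute s = j4: numerator = 5, denominator = 4 + j4.
|H(j4)| = |5| / |4 + j4| = 5 / 5.6569 ≈ 0.8839.

|H(j4)| ≈ 0.8839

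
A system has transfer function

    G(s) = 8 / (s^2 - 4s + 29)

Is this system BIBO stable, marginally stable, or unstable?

The denominator s^2 - 4s + 29 factors as (s^2 - 4s + 29), giving poles at s = 2 + 5j, 2 - 5j.
Since the pole(s) at s = 2 + 5j, 2 - 5j lie in the right half-plane, the system is unstable.

unstable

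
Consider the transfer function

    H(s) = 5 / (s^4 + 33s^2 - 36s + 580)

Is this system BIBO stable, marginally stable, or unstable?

unstable

The denominator s^4 + 33s^2 - 36s + 580 factors as (s^2 + 4s + 29)(s^2 - 4s + 20), giving poles at s = -2 + 5j, -2 - 5j, 2 + 4j, 2 - 4j.
Since the pole(s) at s = 2 + 4j, 2 - 4j lie in the right half-plane, the system is unstable.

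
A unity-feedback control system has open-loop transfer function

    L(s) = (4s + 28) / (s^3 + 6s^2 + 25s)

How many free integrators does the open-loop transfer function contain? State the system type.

Type 1

Factor s from the denominator: s^3 + 6s^2 + 25s = s·(s^2 + 6s + 25).
There is 1 pole at the origin, so the system is Type 1.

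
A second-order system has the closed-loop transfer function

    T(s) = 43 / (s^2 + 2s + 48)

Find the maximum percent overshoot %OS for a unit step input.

%OS ≈ 63.2%

Comparing s^2 + 2s + 48 to s^2 + 2ζωₙs + ωₙ²: ωₙ = √48 ≈ 6.928 rad/s and ζ = 2/(2·√48) ≈ 0.1443.
%OS = 100·exp(−πζ/√(1−ζ²)) = 100·exp(−π·0.1443/√(1−0.1443²)) ≈ 63.2%.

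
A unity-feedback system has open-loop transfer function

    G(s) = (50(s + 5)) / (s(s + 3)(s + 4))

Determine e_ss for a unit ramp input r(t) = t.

G(s) has one pole at the origin.
This is a Type 1 system. Kv = lim_{s→0} s·G(s) = 250/12 = 125/6.
e_ss = 1/Kv = 1/(125/6) = 6/125 ≈ 0.04800.

e_ss = 0.04800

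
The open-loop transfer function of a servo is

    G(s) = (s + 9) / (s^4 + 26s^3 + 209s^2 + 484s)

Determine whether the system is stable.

marginally stable

The denominator s^4 + 26s^3 + 209s^2 + 484s factors as s(s + 11)^2(s + 4), giving poles at s = 0, -11, -11, -4.
Since the simple pole(s) at s = 0 lie on the jω-axis with none in the right half-plane, the system is marginally stable.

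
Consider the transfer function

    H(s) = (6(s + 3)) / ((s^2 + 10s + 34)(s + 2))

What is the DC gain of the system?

At s = 0 each factor (s + a) contributes a and each (s^2 + bs + c) contributes c.
H(0) = 6·(3) / ((34) · (2)) = 18/68 = 9/34.

H(0) = 9/34 ≈ 0.2647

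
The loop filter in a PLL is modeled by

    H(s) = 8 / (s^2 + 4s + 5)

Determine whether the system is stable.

The denominator s^2 + 4s + 5 factors as (s^2 + 4s + 5), giving poles at s = -2 + j, -2 - j.
Since all poles lie strictly in the left half-plane, the system is stable.

stable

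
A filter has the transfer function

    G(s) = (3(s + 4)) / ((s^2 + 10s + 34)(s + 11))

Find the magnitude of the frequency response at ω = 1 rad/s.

Substitute s = j1: numerator = 12 + j3, denominator = 353 + j143.
|G(j1)| = |12 + j3| / |353 + j143| = 12.369 / 380.86 ≈ 0.03248.

|G(j1)| ≈ 0.03248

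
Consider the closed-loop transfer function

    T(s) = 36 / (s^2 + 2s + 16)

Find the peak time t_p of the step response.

Comparing s^2 + 2s + 16 to s^2 + 2ζωₙs + ωₙ²: ωₙ = 4 rad/s and ζ = 2/(2·4) = 0.25.
ζωₙ = 2/2 = 1, so ω_d = ωₙ√(1−ζ²) = √(ωₙ² − (ζωₙ)²) = √(16 − 1²) = √15 ≈ 3.873 rad/s.
t_p = π/ω_d = π/3.873 ≈ 0.8112 s.

t_p ≈ 0.8112 s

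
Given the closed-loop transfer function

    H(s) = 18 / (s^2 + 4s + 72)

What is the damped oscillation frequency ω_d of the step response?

ω_d ≈ 8.246 rad/s

Comparing s^2 + 4s + 72 to s^2 + 2ζωₙs + ωₙ²: ωₙ = √72 ≈ 8.485 rad/s and ζ = 4/(2·√72) ≈ 0.2357.
ζωₙ = 4/2 = 2, so ω_d = ωₙ√(1−ζ²) = √(ωₙ² − (ζωₙ)²) = √(72 − 2²) = √68 ≈ 8.246 rad/s.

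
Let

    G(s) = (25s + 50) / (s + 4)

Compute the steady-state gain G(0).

Set s = 0: G(0) = (50) / (4) = 25/2.

G(0) = 25/2 ≈ 12.50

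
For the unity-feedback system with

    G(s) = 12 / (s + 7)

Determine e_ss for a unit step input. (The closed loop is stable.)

e_ss = 0.3684

G(s) has no poles at the origin.
This is a Type 0 system. Kp = lim_{s→0} G(s) = 12/7.
e_ss = 1/(1 + Kp) = 1/(1 + 12/7) = 7/19 ≈ 0.3684.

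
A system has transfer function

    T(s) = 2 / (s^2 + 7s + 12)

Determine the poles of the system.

The poles are the roots of the denominator s^2 + 7s + 12 = 0.
Factoring: (s + 4)(s + 3) = 0, so s = -4 and s = -3.

s = -4, -3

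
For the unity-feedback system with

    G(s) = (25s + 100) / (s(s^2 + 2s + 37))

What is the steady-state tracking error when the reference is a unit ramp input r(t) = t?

e_ss = 0.3700

G(s) has one pole at the origin.
This is a Type 1 system. Kv = lim_{s→0} s·G(s) = 100/37.
e_ss = 1/Kv = 1/(100/37) = 37/100 ≈ 0.3700.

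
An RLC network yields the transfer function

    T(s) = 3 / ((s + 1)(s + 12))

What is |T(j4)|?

Substitute s = j4: numerator = 3, denominator = -4 + j52.
|T(j4)| = |3| / |-4 + j52| = 3 / 52.154 ≈ 0.05752.

|T(j4)| ≈ 0.05752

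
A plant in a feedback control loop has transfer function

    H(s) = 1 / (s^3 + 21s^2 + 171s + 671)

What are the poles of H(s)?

The poles are the roots of the denominator s^3 + 21s^2 + 171s + 671 = 0.
Trying s = -11: the polynomial evaluates to 0, so (s + 11) is a factor.
Dividing out leaves s^2 + 10s + 61 = 0.
The quadratic formula then gives s = -5 ± 6j.

s = -5 ± 6j, -11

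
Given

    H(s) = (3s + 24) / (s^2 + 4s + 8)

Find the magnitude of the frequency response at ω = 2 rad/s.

|H(j2)| ≈ 2.766

Substitute s = j2: numerator = 24 + j6, denominator = 4 + j8.
|H(j2)| = |24 + j6| / |4 + j8| = 24.739 / 8.9443 ≈ 2.766.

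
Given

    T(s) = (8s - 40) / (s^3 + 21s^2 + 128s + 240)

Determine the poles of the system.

s = -12, -4, -5

The poles are the roots of the denominator s^3 + 21s^2 + 128s + 240 = 0.
Trying s = -12: the polynomial evaluates to 0, so (s + 12) is a factor.
Dividing out leaves s^2 + 9s + 20 = 0.
Factoring the quadratic: (s + 4)(s + 5) = 0.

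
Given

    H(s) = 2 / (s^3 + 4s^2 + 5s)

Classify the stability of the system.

The denominator s^3 + 4s^2 + 5s factors as s(s^2 + 4s + 5), giving poles at s = 0, -2 ± j.
Since the simple pole(s) at s = 0 lie on the jω-axis with none in the right half-plane, the system is marginally stable.

marginally stable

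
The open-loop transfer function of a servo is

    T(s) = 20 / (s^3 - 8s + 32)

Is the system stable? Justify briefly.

The denominator s^3 - 8s + 32 factors as (s + 4)(s^2 - 4s + 8), giving poles at s = -4, 2 ± 2j.
Since the pole(s) at s = 2 ± 2j lie in the right half-plane, the system is unstable.

unstable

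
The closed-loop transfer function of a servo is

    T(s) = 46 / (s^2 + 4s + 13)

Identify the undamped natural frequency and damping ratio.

Compare the denominator to the standard form s^2 + 2ζωₙs + ωₙ².
ωₙ² = 13, so ωₙ = √13 ≈ 3.606 rad/s.
2ζωₙ = 4, so ζ = 4/(2·√13) ≈ 0.5547.

ωₙ ≈ 3.606 rad/s, ζ ≈ 0.5547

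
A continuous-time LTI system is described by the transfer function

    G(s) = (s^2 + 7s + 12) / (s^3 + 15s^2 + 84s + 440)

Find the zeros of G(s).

Set the numerator to zero: s^2 + 7s + 12 = 0.
Factoring: (s + 4)(s + 3) = 0.

s = -4, -3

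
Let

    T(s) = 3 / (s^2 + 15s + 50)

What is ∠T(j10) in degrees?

At s = j10: numerator = 3, denominator = -50 + j150.
∠T = ∠num − ∠den = 0° − (108.43°) = -108.4°.

∠T(j10) ≈ -108.4°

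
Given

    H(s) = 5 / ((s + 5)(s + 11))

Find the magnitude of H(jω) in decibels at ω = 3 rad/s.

Substitute s = j3: numerator = 5, denominator = 46 + j48.
|H(j3)| = |5| / |46 + j48| = 5 / 66.483 ≈ 0.07521.
In decibels: 20·log₁₀(0.07521) ≈ -22.5 dB.

|H(j3)|_dB ≈ -22.5 dB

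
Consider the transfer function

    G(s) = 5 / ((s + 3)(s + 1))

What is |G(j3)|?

|G(j3)| ≈ 0.3727

Substitute s = j3: numerator = 5, denominator = -6 + j12.
|G(j3)| = |5| / |-6 + j12| = 5 / 13.416 ≈ 0.3727.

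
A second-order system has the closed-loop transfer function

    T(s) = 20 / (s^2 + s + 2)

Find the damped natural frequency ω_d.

Comparing s^2 + s + 2 to s^2 + 2ζωₙs + ωₙ²: ωₙ = √2 ≈ 1.414 rad/s and ζ = 1/(2·√2) ≈ 0.3536.
ζωₙ = 1/2 = 0.5, so ω_d = ωₙ√(1−ζ²) = √(ωₙ² − (ζωₙ)²) = √(2 − 0.5²) = √1.75 ≈ 1.323 rad/s.

ω_d ≈ 1.323 rad/s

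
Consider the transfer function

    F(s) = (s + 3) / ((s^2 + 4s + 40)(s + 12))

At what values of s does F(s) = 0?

s = -3

Set the numerator to zero: s + 3 = 0.
So s = -3.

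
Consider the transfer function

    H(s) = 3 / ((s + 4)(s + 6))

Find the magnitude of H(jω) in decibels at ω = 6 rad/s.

Substitute s = j6: numerator = 3, denominator = -12 + j60.
|H(j6)| = |3| / |-12 + j60| = 3 / 61.188 ≈ 0.04903.
In decibels: 20·log₁₀(0.04903) ≈ -26.2 dB.

|H(j6)|_dB ≈ -26.2 dB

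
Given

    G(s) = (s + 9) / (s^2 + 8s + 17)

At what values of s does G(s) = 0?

s = -9

Set the numerator to zero: s + 9 = 0.
So s = -9.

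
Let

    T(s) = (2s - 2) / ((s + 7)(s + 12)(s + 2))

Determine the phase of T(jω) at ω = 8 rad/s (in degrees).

∠T(j8) ≈ -61.34°

At s = j8: numerator = -2 + j16, denominator = -1176 + j464.
∠T = ∠num − ∠den = 97.125° − (158.47°) = -61.34°.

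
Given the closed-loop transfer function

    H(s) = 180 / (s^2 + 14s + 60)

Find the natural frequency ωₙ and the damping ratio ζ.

Compare the denominator to the standard form s^2 + 2ζωₙs + ωₙ².
ωₙ² = 60, so ωₙ = √60 ≈ 7.746 rad/s.
2ζωₙ = 14, so ζ = 14/(2·√60) ≈ 0.9037.
With ζ = 0.9037 the response is underdamped.

ωₙ ≈ 7.746 rad/s, ζ ≈ 0.9037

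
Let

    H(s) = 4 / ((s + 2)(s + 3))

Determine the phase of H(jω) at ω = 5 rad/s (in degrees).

∠H(j5) ≈ -127.2°

At s = j5: numerator = 4, denominator = -19 + j25.
∠H = ∠num − ∠den = 0° − (127.23°) = -127.2°.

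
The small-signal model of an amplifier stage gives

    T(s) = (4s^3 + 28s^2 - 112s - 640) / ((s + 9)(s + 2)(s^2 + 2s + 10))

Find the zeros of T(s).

s = -8, 5, -4

Set the numerator to zero: 4s^3 + 28s^2 - 112s - 640 = 0, i.e. 4·(s^3 + 7s^2 - 28s - 160) = 0.
Factoring: (s + 8)(s - 5)(s + 4) = 0.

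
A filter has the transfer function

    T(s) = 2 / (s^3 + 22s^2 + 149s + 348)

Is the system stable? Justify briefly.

The denominator s^3 + 22s^2 + 149s + 348 factors as (s + 12)(s^2 + 10s + 29), giving poles at s = -12, -5 + 2j, -5 - 2j.
Since all poles lie strictly in the left half-plane, the system is stable.

stable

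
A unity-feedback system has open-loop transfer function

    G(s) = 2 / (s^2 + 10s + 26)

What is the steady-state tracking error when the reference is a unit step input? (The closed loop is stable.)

e_ss = 0.9286

G(s) has no poles at the origin.
This is a Type 0 system. Kp = lim_{s→0} G(s) = 2/26 = 1/13.
e_ss = 1/(1 + Kp) = 1/(1 + 1/13) = 13/14 ≈ 0.9286.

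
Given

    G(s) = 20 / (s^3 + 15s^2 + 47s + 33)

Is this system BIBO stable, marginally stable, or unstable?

stable

The denominator s^3 + 15s^2 + 47s + 33 factors as (s + 11)(s + 1)(s + 3), giving poles at s = -11, -1, -3.
Since all poles lie strictly in the left half-plane, the system is stable.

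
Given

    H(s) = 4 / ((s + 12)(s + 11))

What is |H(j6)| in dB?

|H(j6)|_dB ≈ -32.5 dB

Substitute s = j6: numerator = 4, denominator = 96 + j138.
|H(j6)| = |4| / |96 + j138| = 4 / 168.11 ≈ 0.02379.
In decibels: 20·log₁₀(0.02379) ≈ -32.5 dB.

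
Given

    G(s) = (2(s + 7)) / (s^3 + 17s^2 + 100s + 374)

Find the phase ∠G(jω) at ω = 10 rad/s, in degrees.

At s = j10: numerator = 14 + j20, denominator = -1326.
∠G = ∠num − ∠den = 55.008° − (180°) = -125.0°.

∠G(j10) ≈ -125.0°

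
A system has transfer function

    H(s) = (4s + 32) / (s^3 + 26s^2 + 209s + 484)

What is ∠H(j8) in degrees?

∠H(j8) ≈ -90.49°

At s = j8: numerator = 32 + j32, denominator = -1180 + j1160.
∠H = ∠num − ∠den = 45° − (135.49°) = -90.49°.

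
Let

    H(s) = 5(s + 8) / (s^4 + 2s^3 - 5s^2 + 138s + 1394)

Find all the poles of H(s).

The poles are the roots of the denominator s^4 + 2s^3 - 5s^2 + 138s + 1394 = 0.
No real roots exist; factor into two real quadratics: (s^2 - 8s + 41)(s^2 + 10s + 34) = 0.
Each quadratic gives a conjugate pair via the quadratic formula.

s = 4 + 5j, 4 - 5j, -5 + 3j, -5 - 3j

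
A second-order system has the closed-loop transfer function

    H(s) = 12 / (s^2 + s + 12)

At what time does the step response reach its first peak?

Comparing s^2 + s + 12 to s^2 + 2ζωₙs + ωₙ²: ωₙ = √12 ≈ 3.464 rad/s and ζ = 1/(2·√12) ≈ 0.1443.
ζωₙ = 1/2 = 0.5, so ω_d = ωₙ√(1−ζ²) = √(ωₙ² − (ζωₙ)²) = √(12 − 0.5²) = √11.75 ≈ 3.428 rad/s.
t_p = π/ω_d = π/3.428 ≈ 0.9165 s.

t_p ≈ 0.9165 s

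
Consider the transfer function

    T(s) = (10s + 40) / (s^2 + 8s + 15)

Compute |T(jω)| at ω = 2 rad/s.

|T(j2)| ≈ 2.303

Substitute s = j2: numerator = 40 + j20, denominator = 11 + j16.
|T(j2)| = |40 + j20| / |11 + j16| = 44.721 / 19.416 ≈ 2.303.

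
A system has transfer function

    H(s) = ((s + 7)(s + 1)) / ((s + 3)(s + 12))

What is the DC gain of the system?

At s = 0 each factor (s + a) contributes a and each (s^2 + bs + c) contributes c.
H(0) = 1·(7) · (1) / ((3) · (12)) = 7/36 = 7/36.

H(0) = 7/36 ≈ 0.1944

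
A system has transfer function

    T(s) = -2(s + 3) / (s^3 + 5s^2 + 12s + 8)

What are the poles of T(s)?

s = -2 ± 2j, -1

The poles are the roots of the denominator s^3 + 5s^2 + 12s + 8 = 0.
Trying s = -1: the polynomial evaluates to 0, so (s + 1) is a factor.
Dividing out leaves s^2 + 4s + 8 = 0.
The quadratic formula then gives s = -2 ± 2j.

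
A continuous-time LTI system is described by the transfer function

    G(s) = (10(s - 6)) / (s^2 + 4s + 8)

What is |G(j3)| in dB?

Substitute s = j3: numerator = -60 + j30, denominator = -1 + j12.
|G(j3)| = |-60 + j30| / |-1 + j12| = 67.082 / 12.042 ≈ 5.571.
In decibels: 20·log₁₀(5.571) ≈ 14.9 dB.

|G(j3)|_dB ≈ 14.9 dB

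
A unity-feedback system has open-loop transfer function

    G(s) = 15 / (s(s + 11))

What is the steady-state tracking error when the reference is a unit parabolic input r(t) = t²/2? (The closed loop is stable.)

G(s) has one pole at the origin.
This is a Type 1 system; Ka = lim_{s→0} s^2·G(s) = 0, so the steady-state error for a parabola input is infinite.

e_ss = ∞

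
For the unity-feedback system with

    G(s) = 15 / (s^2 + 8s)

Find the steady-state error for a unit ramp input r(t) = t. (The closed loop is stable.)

e_ss = 0.5333

G(s) has one pole at the origin.
This is a Type 1 system. Kv = lim_{s→0} s·G(s) = 15/8.
e_ss = 1/Kv = 1/(15/8) = 8/15 ≈ 0.5333.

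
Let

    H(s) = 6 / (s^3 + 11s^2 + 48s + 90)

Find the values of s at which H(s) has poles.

s = -3 ± 3j, -5

The poles are the roots of the denominator s^3 + 11s^2 + 48s + 90 = 0.
Trying s = -5: the polynomial evaluates to 0, so (s + 5) is a factor.
Dividing out leaves s^2 + 6s + 18 = 0.
The quadratic formula then gives s = -3 ± 3j.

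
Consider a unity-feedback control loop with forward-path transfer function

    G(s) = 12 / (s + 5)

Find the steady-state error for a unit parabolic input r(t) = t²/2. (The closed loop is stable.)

G(s) has no poles at the origin.
This is a Type 0 system; Ka = lim_{s→0} s^2·G(s) = 0, so the steady-state error for a parabola input is infinite.

e_ss = ∞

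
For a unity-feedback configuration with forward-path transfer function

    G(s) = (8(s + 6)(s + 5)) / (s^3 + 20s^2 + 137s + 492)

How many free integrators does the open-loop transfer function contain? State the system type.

Type 0

The denominator has no factor of s at the origin — no free integrator — so this is a Type 0 system.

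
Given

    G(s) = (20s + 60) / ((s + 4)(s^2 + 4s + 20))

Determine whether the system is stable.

stable

The poles can be read from the denominator factors: s = -4, -2 ± 4j.
Since all poles lie strictly in the left half-plane, the system is stable.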